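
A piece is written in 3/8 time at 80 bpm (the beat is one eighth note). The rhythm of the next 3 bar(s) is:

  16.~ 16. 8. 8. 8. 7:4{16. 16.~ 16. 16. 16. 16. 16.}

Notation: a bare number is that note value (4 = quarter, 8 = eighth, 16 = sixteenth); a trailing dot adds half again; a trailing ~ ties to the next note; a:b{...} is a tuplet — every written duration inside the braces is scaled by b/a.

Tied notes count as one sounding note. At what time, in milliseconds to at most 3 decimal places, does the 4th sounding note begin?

1. 0.0ms @ 0 + 1125.0ms (3/2)
2. 1125.0ms @ 3/2 + 1125.0ms (3/2)
3. 2250.0ms @ 3 + 1125.0ms (3/2)
4. 3375.0ms @ 9/2 + 1125.0ms (3/2)
5. 4500.0ms @ 6 + 321.429ms (3/7)
6. 4821.429ms @ 45/7 + 642.857ms (6/7)
7. 5464.286ms @ 51/7 + 321.429ms (3/7)
8. 5785.714ms @ 54/7 + 321.429ms (3/7)
9. 6107.143ms @ 57/7 + 321.429ms (3/7)
10. 6428.571ms @ 60/7 + 321.429ms (3/7)

note 4 onset = 9/2b = 3375.0ms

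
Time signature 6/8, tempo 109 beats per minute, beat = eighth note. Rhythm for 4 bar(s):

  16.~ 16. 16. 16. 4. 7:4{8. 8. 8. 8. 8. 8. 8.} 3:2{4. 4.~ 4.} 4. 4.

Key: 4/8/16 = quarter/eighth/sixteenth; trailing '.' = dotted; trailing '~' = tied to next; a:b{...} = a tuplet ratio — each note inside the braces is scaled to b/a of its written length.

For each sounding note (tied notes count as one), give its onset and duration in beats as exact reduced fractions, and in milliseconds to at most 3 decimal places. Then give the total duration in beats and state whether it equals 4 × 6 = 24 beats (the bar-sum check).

1) 0.0ms=0b +825.688ms=3/2b
2) 825.688ms=3/2b +412.844ms=3/4b
3) 1238.532ms=9/4b +412.844ms=3/4b
4) 1651.376ms=3b +1651.376ms=3b
5) 3302.752ms=6b +471.822ms=6/7b
6) 3774.574ms=48/7b +471.822ms=6/7b
7) 4246.396ms=54/7b +471.822ms=6/7b
8) 4718.218ms=60/7b +471.822ms=6/7b
9) 5190.039ms=66/7b +471.822ms=6/7b
10) 5661.861ms=72/7b +471.822ms=6/7b
11) 6133.683ms=78/7b +471.822ms=6/7b
12) 6605.505ms=12b +1100.917ms=2b
13) 7706.422ms=14b +2201.835ms=4b
14) 9908.257ms=18b +1651.376ms=3b
15) 11559.633ms=21b +1651.376ms=3b
Σ=24b of 24 (109bpm 6/8) — PASS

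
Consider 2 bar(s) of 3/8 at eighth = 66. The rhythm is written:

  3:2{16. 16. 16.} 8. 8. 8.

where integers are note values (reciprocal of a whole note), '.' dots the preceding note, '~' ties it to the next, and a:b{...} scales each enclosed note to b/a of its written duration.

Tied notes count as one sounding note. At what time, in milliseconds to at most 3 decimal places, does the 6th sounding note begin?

note 6 onset = 9/2b = 4090.909ms

1. 0.0ms @ 0 + 454.545ms (1/2)
2. 454.545ms @ 1/2 + 454.545ms (1/2)
3. 909.091ms @ 1 + 454.545ms (1/2)
4. 1363.636ms @ 3/2 + 1363.636ms (3/2)
5. 2727.273ms @ 3 + 1363.636ms (3/2)
6. 4090.909ms @ 9/2 + 1363.636ms (3/2)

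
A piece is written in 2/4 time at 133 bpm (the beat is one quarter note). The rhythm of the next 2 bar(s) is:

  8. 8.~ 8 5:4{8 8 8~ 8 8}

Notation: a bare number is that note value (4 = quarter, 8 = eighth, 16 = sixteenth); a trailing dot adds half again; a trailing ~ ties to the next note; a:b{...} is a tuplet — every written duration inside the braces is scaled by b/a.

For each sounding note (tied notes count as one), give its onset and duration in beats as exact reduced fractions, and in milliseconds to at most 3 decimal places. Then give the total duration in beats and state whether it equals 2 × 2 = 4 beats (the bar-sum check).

1) 0.0ms=0b +338.346ms=3/4b
2) 338.346ms=3/4b +563.91ms=5/4b
3) 902.256ms=2b +180.451ms=2/5b
4) 1082.707ms=12/5b +180.451ms=2/5b
5) 1263.158ms=14/5b +360.902ms=4/5b
6) 1624.06ms=18/5b +180.451ms=2/5b
Σ=4b of 4 (133bpm 2/4) — PASS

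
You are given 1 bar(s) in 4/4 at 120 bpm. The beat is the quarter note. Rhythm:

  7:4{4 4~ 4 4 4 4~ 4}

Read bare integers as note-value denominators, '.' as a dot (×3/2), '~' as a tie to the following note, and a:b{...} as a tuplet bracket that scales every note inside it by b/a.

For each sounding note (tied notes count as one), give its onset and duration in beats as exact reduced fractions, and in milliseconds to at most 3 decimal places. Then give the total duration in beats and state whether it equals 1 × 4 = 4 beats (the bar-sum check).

1) 0.0ms=0b +285.714ms=4/7b
2) 285.714ms=4/7b +571.429ms=8/7b
3) 857.143ms=12/7b +285.714ms=4/7b
4) 1142.857ms=16/7b +285.714ms=4/7b
5) 1428.571ms=20/7b +571.429ms=8/7b
Σ=4b of 4 (120bpm 4/4) — PASS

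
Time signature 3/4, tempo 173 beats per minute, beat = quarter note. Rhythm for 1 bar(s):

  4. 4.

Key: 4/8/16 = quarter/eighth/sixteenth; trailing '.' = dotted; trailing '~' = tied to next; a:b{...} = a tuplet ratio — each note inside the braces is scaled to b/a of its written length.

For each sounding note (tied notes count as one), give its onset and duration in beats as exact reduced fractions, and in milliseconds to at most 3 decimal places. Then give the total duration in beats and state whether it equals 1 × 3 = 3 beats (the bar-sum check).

1) 0.0ms=0b +520.231ms=3/2b
2) 520.231ms=3/2b +520.231ms=3/2b
Σ=3b of 3 (173bpm 3/4) — PASS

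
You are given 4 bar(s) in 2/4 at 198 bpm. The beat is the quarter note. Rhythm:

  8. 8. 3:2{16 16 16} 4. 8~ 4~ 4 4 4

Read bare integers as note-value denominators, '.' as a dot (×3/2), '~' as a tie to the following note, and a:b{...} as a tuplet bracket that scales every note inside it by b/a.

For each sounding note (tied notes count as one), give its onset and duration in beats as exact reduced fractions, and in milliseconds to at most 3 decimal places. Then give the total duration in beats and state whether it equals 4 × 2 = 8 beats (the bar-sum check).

1) 0.0ms=0b +227.273ms=3/4b
2) 227.273ms=3/4b +227.273ms=3/4b
3) 454.545ms=3/2b +50.505ms=1/6b
4) 505.051ms=5/3b +50.505ms=1/6b
5) 555.556ms=11/6b +50.505ms=1/6b
6) 606.061ms=2b +454.545ms=3/2b
7) 1060.606ms=7/2b +757.576ms=5/2b
8) 1818.182ms=6b +303.03ms=1b
9) 2121.212ms=7b +303.03ms=1b
Σ=8b of 8 (198bpm 2/4) — PASS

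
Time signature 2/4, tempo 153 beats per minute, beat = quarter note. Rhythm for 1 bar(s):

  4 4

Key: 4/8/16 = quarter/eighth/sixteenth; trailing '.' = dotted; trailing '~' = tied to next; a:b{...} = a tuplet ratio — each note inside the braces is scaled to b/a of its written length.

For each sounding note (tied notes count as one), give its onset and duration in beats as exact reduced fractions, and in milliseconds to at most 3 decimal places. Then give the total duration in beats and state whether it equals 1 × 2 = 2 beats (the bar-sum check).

1) 0.0ms=0b +392.157ms=1b
2) 392.157ms=1b +392.157ms=1b
Σ=2b of 2 (153bpm 2/4) — PASS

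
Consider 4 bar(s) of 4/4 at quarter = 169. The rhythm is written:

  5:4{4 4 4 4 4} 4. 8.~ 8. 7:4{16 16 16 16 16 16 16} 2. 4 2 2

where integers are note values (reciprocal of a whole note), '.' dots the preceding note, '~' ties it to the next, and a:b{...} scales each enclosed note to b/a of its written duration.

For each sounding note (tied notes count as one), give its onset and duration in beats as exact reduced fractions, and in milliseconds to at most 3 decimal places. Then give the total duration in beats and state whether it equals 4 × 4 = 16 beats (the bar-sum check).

1) 0.0ms=0b +284.024ms=4/5b
2) 284.024ms=4/5b +284.024ms=4/5b
3) 568.047ms=8/5b +284.024ms=4/5b
4) 852.071ms=12/5b +284.024ms=4/5b
5) 1136.095ms=16/5b +284.024ms=4/5b
6) 1420.118ms=4b +532.544ms=3/2b
7) 1952.663ms=11/2b +532.544ms=3/2b
8) 2485.207ms=7b +50.719ms=1/7b
9) 2535.926ms=50/7b +50.719ms=1/7b
10) 2586.644ms=51/7b +50.719ms=1/7b
11) 2637.363ms=52/7b +50.719ms=1/7b
12) 2688.081ms=53/7b +50.719ms=1/7b
13) 2738.8ms=54/7b +50.719ms=1/7b
14) 2789.518ms=55/7b +50.719ms=1/7b
15) 2840.237ms=8b +1065.089ms=3b
16) 3905.325ms=11b +355.03ms=1b
17) 4260.355ms=12b +710.059ms=2b
18) 4970.414ms=14b +710.059ms=2b
Σ=16b of 16 (169bpm 4/4) — PASS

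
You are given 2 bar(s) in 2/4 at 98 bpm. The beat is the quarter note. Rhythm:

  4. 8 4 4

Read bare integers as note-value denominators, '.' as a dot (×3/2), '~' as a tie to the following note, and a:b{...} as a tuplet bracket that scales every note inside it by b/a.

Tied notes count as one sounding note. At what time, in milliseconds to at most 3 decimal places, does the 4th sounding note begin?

1. 0.0ms @ 0 + 918.367ms (3/2)
2. 918.367ms @ 3/2 + 306.122ms (1/2)
3. 1224.49ms @ 2 + 612.245ms (1)
4. 1836.735ms @ 3 + 612.245ms (1)

note 4 onset = 3b = 1836.735ms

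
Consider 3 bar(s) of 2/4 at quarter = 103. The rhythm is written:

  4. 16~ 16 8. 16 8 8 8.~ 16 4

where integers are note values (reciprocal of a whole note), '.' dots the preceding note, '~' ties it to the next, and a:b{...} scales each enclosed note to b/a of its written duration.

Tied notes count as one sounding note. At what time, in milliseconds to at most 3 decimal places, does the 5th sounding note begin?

1. 0.0ms @ 0 + 873.786ms (3/2)
2. 873.786ms @ 3/2 + 291.262ms (1/2)
3. 1165.049ms @ 2 + 436.893ms (3/4)
4. 1601.942ms @ 11/4 + 145.631ms (1/4)
5. 1747.573ms @ 3 + 291.262ms (1/2)
6. 2038.835ms @ 7/2 + 291.262ms (1/2)
7. 2330.097ms @ 4 + 582.524ms (1)
8. 2912.621ms @ 5 + 582.524ms (1)

note 5 onset = 3b = 1747.573ms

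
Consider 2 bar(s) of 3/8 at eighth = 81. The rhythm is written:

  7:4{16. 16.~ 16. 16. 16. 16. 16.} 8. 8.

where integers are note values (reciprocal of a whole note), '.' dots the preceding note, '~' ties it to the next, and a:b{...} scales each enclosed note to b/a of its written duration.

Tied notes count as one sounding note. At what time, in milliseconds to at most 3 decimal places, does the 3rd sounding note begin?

note 3 onset = 9/7b = 952.381ms

1. 0.0ms @ 0 + 317.46ms (3/7)
2. 317.46ms @ 3/7 + 634.921ms (6/7)
3. 952.381ms @ 9/7 + 317.46ms (3/7)
4. 1269.841ms @ 12/7 + 317.46ms (3/7)
5. 1587.302ms @ 15/7 + 317.46ms (3/7)
6. 1904.762ms @ 18/7 + 317.46ms (3/7)
7. 2222.222ms @ 3 + 1111.111ms (3/2)
8. 3333.333ms @ 9/2 + 1111.111ms (3/2)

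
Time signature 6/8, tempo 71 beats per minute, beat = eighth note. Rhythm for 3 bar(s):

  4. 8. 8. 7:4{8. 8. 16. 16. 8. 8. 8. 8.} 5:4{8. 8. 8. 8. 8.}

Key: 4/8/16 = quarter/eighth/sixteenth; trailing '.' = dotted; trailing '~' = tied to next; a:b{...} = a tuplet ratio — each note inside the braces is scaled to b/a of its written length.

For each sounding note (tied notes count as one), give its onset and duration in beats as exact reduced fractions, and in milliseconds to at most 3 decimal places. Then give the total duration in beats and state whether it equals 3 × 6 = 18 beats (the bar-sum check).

1) 0.0ms=0b +2535.211ms=3b
2) 2535.211ms=3b +1267.606ms=3/2b
3) 3802.817ms=9/2b +1267.606ms=3/2b
4) 5070.423ms=6b +724.346ms=6/7b
5) 5794.769ms=48/7b +724.346ms=6/7b
6) 6519.115ms=54/7b +362.173ms=3/7b
7) 6881.288ms=57/7b +362.173ms=3/7b
8) 7243.461ms=60/7b +724.346ms=6/7b
9) 7967.807ms=66/7b +724.346ms=6/7b
10) 8692.153ms=72/7b +724.346ms=6/7b
11) 9416.499ms=78/7b +724.346ms=6/7b
12) 10140.845ms=12b +1014.085ms=6/5b
13) 11154.93ms=66/5b +1014.085ms=6/5b
14) 12169.014ms=72/5b +1014.085ms=6/5b
15) 13183.099ms=78/5b +1014.085ms=6/5b
16) 14197.183ms=84/5b +1014.085ms=6/5b
Σ=18b of 18 (71bpm 6/8) — PASS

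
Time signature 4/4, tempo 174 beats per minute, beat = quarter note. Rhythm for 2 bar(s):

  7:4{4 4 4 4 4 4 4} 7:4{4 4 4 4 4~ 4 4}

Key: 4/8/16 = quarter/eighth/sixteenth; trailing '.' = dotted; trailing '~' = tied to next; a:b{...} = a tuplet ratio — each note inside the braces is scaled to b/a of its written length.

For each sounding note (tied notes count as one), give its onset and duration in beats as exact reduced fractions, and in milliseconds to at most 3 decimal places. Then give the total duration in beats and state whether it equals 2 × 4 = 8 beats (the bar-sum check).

1) 0.0ms=0b +197.044ms=4/7b
2) 197.044ms=4/7b +197.044ms=4/7b
3) 394.089ms=8/7b +197.044ms=4/7b
4) 591.133ms=12/7b +197.044ms=4/7b
5) 788.177ms=16/7b +197.044ms=4/7b
6) 985.222ms=20/7b +197.044ms=4/7b
7) 1182.266ms=24/7b +197.044ms=4/7b
8) 1379.31ms=4b +197.044ms=4/7b
9) 1576.355ms=32/7b +197.044ms=4/7b
10) 1773.399ms=36/7b +197.044ms=4/7b
11) 1970.443ms=40/7b +197.044ms=4/7b
12) 2167.488ms=44/7b +394.089ms=8/7b
13) 2561.576ms=52/7b +197.044ms=4/7b
Σ=8b of 8 (174bpm 4/4) — PASS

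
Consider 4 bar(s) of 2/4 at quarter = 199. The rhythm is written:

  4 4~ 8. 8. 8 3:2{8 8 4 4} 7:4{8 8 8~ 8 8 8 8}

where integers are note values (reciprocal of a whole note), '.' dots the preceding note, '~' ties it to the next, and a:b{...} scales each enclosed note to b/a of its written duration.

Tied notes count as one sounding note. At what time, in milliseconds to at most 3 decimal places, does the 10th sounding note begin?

note 10 onset = 44/7b = 1895.19ms

1. 0.0ms @ 0 + 301.508ms (1)
2. 301.508ms @ 1 + 527.638ms (7/4)
3. 829.146ms @ 11/4 + 226.131ms (3/4)
4. 1055.276ms @ 7/2 + 150.754ms (1/2)
5. 1206.03ms @ 4 + 100.503ms (1/3)
6. 1306.533ms @ 13/3 + 100.503ms (1/3)
7. 1407.035ms @ 14/3 + 201.005ms (2/3)
8. 1608.04ms @ 16/3 + 201.005ms (2/3)
9. 1809.045ms @ 6 + 86.145ms (2/7)
10. 1895.19ms @ 44/7 + 86.145ms (2/7)
11. 1981.335ms @ 46/7 + 172.29ms (4/7)
12. 2153.625ms @ 50/7 + 86.145ms (2/7)
13. 2239.77ms @ 52/7 + 86.145ms (2/7)
14. 2325.915ms @ 54/7 + 86.145ms (2/7)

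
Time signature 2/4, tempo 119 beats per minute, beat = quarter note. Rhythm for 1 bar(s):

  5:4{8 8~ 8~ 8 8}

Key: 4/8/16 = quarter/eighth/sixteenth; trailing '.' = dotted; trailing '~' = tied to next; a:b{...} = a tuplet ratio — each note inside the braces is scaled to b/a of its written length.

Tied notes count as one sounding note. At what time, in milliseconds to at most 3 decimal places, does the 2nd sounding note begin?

1. 0.0ms @ 0 + 201.681ms (2/5)
2. 201.681ms @ 2/5 + 605.042ms (6/5)
3. 806.723ms @ 8/5 + 201.681ms (2/5)

note 2 onset = 2/5b = 201.681ms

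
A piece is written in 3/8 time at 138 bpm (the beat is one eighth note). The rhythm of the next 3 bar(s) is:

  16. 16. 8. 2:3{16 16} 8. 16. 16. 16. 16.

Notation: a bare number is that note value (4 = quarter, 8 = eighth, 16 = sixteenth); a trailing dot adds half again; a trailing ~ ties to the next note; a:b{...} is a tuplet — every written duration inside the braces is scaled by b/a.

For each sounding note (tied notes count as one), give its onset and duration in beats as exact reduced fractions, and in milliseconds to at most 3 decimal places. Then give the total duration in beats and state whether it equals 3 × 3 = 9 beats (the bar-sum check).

1) 0.0ms=0b +326.087ms=3/4b
2) 326.087ms=3/4b +326.087ms=3/4b
3) 652.174ms=3/2b +652.174ms=3/2b
4) 1304.348ms=3b +326.087ms=3/4b
5) 1630.435ms=15/4b +326.087ms=3/4b
6) 1956.522ms=9/2b +652.174ms=3/2b
7) 2608.696ms=6b +326.087ms=3/4b
8) 2934.783ms=27/4b +326.087ms=3/4b
9) 3260.87ms=15/2b +326.087ms=3/4b
10) 3586.957ms=33/4b +326.087ms=3/4b
Σ=9b of 9 (138bpm 3/8) — PASS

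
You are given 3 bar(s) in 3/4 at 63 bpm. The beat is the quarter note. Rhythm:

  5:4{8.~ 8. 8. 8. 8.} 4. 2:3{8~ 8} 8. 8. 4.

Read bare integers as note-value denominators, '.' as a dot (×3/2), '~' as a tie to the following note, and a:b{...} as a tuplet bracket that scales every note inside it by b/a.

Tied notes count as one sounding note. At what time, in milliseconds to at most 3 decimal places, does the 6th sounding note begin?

1. 0.0ms @ 0 + 1142.857ms (6/5)
2. 1142.857ms @ 6/5 + 571.429ms (3/5)
3. 1714.286ms @ 9/5 + 571.429ms (3/5)
4. 2285.714ms @ 12/5 + 571.429ms (3/5)
5. 2857.143ms @ 3 + 1428.571ms (3/2)
6. 4285.714ms @ 9/2 + 1428.571ms (3/2)
7. 5714.286ms @ 6 + 714.286ms (3/4)
8. 6428.571ms @ 27/4 + 714.286ms (3/4)
9. 7142.857ms @ 15/2 + 1428.571ms (3/2)

note 6 onset = 9/2b = 4285.714ms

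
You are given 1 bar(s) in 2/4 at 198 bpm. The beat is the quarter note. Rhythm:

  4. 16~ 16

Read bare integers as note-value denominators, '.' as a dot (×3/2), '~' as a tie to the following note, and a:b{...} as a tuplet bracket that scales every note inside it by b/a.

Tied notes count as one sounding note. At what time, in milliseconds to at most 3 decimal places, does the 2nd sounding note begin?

1. 0.0ms @ 0 + 454.545ms (3/2)
2. 454.545ms @ 3/2 + 151.515ms (1/2)

note 2 onset = 3/2b = 454.545ms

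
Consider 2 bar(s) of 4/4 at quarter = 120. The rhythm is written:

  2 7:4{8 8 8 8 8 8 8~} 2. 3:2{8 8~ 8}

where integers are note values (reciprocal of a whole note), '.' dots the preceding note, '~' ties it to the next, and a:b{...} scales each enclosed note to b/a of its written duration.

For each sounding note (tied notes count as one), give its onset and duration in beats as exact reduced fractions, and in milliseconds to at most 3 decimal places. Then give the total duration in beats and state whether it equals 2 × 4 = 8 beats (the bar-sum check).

1) 0.0ms=0b +1000.0ms=2b
2) 1000.0ms=2b +142.857ms=2/7b
3) 1142.857ms=16/7b +142.857ms=2/7b
4) 1285.714ms=18/7b +142.857ms=2/7b
5) 1428.571ms=20/7b +142.857ms=2/7b
6) 1571.429ms=22/7b +142.857ms=2/7b
7) 1714.286ms=24/7b +142.857ms=2/7b
8) 1857.143ms=26/7b +1642.857ms=23/7b
9) 3500.0ms=7b +166.667ms=1/3b
10) 3666.667ms=22/3b +333.333ms=2/3b
Σ=8b of 8 (120bpm 4/4) — PASS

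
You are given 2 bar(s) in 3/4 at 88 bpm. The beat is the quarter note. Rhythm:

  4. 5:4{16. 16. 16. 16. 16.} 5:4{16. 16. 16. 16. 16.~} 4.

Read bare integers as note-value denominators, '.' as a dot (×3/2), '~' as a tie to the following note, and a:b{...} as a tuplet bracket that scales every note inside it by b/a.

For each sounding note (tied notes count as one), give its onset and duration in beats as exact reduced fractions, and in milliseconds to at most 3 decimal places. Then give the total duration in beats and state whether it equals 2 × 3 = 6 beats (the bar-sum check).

1) 0.0ms=0b +1022.727ms=3/2b
2) 1022.727ms=3/2b +204.545ms=3/10b
3) 1227.273ms=9/5b +204.545ms=3/10b
4) 1431.818ms=21/10b +204.545ms=3/10b
5) 1636.364ms=12/5b +204.545ms=3/10b
6) 1840.909ms=27/10b +204.545ms=3/10b
7) 2045.455ms=3b +204.545ms=3/10b
8) 2250.0ms=33/10b +204.545ms=3/10b
9) 2454.545ms=18/5b +204.545ms=3/10b
10) 2659.091ms=39/10b +204.545ms=3/10b
11) 2863.636ms=21/5b +1227.273ms=9/5b
Σ=6b of 6 (88bpm 3/4) — PASS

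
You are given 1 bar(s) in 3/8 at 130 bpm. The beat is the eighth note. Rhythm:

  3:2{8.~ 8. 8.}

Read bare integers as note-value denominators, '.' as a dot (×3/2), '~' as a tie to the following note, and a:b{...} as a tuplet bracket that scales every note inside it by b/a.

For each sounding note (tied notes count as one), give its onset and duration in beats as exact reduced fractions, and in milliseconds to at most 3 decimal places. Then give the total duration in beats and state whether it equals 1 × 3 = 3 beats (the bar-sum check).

1) 0.0ms=0b +923.077ms=2b
2) 923.077ms=2b +461.538ms=1b
Σ=3b of 3 (130bpm 3/8) — PASS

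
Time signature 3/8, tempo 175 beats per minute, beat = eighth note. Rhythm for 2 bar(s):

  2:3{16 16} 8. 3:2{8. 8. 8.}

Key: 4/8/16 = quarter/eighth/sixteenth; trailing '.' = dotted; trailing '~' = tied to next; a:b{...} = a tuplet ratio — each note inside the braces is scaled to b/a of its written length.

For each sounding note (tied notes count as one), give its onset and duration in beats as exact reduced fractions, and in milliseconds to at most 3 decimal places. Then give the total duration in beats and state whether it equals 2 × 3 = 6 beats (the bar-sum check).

1) 0.0ms=0b +257.143ms=3/4b
2) 257.143ms=3/4b +257.143ms=3/4b
3) 514.286ms=3/2b +514.286ms=3/2b
4) 1028.571ms=3b +342.857ms=1b
5) 1371.429ms=4b +342.857ms=1b
6) 1714.286ms=5b +342.857ms=1b
Σ=6b of 6 (175bpm 3/8) — PASS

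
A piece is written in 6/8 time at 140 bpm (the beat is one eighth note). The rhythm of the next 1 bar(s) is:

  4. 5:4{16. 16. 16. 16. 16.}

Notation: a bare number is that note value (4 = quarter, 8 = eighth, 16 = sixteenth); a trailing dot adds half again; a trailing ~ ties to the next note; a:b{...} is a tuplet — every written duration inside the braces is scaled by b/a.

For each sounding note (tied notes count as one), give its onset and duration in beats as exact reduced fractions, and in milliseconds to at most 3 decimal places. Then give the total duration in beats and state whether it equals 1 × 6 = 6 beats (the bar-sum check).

1) 0.0ms=0b +1285.714ms=3b
2) 1285.714ms=3b +257.143ms=3/5b
3) 1542.857ms=18/5b +257.143ms=3/5b
4) 1800.0ms=21/5b +257.143ms=3/5b
5) 2057.143ms=24/5b +257.143ms=3/5b
6) 2314.286ms=27/5b +257.143ms=3/5b
Σ=6b of 6 (140bpm 6/8) — PASS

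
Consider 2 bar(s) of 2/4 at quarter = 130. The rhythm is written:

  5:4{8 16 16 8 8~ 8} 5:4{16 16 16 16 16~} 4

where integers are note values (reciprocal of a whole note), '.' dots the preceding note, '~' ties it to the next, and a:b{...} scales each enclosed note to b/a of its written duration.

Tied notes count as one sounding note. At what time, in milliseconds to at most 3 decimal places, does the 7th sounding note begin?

note 7 onset = 11/5b = 1015.385ms

1. 0.0ms @ 0 + 184.615ms (2/5)
2. 184.615ms @ 2/5 + 92.308ms (1/5)
3. 276.923ms @ 3/5 + 92.308ms (1/5)
4. 369.231ms @ 4/5 + 184.615ms (2/5)
5. 553.846ms @ 6/5 + 369.231ms (4/5)
6. 923.077ms @ 2 + 92.308ms (1/5)
7. 1015.385ms @ 11/5 + 92.308ms (1/5)
8. 1107.692ms @ 12/5 + 92.308ms (1/5)
9. 1200.0ms @ 13/5 + 92.308ms (1/5)
10. 1292.308ms @ 14/5 + 553.846ms (6/5)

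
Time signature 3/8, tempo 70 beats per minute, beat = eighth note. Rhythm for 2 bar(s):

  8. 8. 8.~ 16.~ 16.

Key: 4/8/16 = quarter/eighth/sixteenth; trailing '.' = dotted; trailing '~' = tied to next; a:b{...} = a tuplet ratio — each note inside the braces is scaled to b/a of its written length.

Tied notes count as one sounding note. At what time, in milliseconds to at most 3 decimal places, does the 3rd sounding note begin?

1. 0.0ms @ 0 + 1285.714ms (3/2)
2. 1285.714ms @ 3/2 + 1285.714ms (3/2)
3. 2571.429ms @ 3 + 2571.429ms (3)

note 3 onset = 3b = 2571.429ms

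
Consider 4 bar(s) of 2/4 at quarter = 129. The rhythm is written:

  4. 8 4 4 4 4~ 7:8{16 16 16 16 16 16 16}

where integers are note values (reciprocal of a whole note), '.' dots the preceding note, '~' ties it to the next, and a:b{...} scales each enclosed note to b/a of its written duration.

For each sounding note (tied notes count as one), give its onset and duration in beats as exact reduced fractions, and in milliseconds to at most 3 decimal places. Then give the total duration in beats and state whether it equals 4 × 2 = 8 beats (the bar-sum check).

1) 0.0ms=0b +697.674ms=3/2b
2) 697.674ms=3/2b +232.558ms=1/2b
3) 930.233ms=2b +465.116ms=1b
4) 1395.349ms=3b +465.116ms=1b
5) 1860.465ms=4b +465.116ms=1b
6) 2325.581ms=5b +598.007ms=9/7b
7) 2923.588ms=44/7b +132.89ms=2/7b
8) 3056.478ms=46/7b +132.89ms=2/7b
9) 3189.369ms=48/7b +132.89ms=2/7b
10) 3322.259ms=50/7b +132.89ms=2/7b
11) 3455.15ms=52/7b +132.89ms=2/7b
12) 3588.04ms=54/7b +132.89ms=2/7b
Σ=8b of 8 (129bpm 2/4) — PASS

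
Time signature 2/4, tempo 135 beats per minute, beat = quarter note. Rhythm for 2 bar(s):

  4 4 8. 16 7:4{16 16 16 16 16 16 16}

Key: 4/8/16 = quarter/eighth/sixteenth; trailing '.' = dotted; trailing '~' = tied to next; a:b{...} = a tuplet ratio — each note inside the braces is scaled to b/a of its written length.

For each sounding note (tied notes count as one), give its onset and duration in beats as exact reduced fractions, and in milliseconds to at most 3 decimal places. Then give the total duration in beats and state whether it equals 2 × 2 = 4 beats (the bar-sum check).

1) 0.0ms=0b +444.444ms=1b
2) 444.444ms=1b +444.444ms=1b
3) 888.889ms=2b +333.333ms=3/4b
4) 1222.222ms=11/4b +111.111ms=1/4b
5) 1333.333ms=3b +63.492ms=1/7b
6) 1396.825ms=22/7b +63.492ms=1/7b
7) 1460.317ms=23/7b +63.492ms=1/7b
8) 1523.81ms=24/7b +63.492ms=1/7b
9) 1587.302ms=25/7b +63.492ms=1/7b
10) 1650.794ms=26/7b +63.492ms=1/7b
11) 1714.286ms=27/7b +63.492ms=1/7b
Σ=4b of 4 (135bpm 2/4) — PASS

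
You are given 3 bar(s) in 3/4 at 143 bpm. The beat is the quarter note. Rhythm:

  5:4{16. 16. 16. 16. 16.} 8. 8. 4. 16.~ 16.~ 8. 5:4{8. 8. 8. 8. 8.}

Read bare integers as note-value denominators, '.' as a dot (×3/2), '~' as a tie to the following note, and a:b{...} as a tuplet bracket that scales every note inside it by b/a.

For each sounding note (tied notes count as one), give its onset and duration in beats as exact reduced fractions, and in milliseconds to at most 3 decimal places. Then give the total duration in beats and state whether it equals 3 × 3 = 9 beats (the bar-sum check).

1) 0.0ms=0b +125.874ms=3/10b
2) 125.874ms=3/10b +125.874ms=3/10b
3) 251.748ms=3/5b +125.874ms=3/10b
4) 377.622ms=9/10b +125.874ms=3/10b
5) 503.497ms=6/5b +125.874ms=3/10b
6) 629.371ms=3/2b +314.685ms=3/4b
7) 944.056ms=9/4b +314.685ms=3/4b
8) 1258.741ms=3b +629.371ms=3/2b
9) 1888.112ms=9/2b +629.371ms=3/2b
10) 2517.483ms=6b +251.748ms=3/5b
11) 2769.231ms=33/5b +251.748ms=3/5b
12) 3020.979ms=36/5b +251.748ms=3/5b
13) 3272.727ms=39/5b +251.748ms=3/5b
14) 3524.476ms=42/5b +251.748ms=3/5b
Σ=9b of 9 (143bpm 3/4) — PASS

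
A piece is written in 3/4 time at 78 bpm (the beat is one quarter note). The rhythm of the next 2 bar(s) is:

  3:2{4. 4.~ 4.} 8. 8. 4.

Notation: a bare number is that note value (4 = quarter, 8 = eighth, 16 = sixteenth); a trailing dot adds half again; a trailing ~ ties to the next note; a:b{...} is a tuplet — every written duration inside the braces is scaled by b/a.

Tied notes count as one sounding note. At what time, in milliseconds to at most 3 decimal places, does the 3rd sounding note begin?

note 3 onset = 3b = 2307.692ms

1. 0.0ms @ 0 + 769.231ms (1)
2. 769.231ms @ 1 + 1538.462ms (2)
3. 2307.692ms @ 3 + 576.923ms (3/4)
4. 2884.615ms @ 15/4 + 576.923ms (3/4)
5. 3461.538ms @ 9/2 + 1153.846ms (3/2)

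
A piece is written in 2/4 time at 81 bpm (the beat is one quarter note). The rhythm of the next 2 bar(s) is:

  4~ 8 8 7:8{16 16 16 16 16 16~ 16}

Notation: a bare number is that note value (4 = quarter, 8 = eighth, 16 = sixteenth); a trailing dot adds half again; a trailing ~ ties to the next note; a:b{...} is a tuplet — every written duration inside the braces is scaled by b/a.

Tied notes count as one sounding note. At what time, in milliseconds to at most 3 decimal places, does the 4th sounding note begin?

note 4 onset = 16/7b = 1693.122ms

1. 0.0ms @ 0 + 1111.111ms (3/2)
2. 1111.111ms @ 3/2 + 370.37ms (1/2)
3. 1481.481ms @ 2 + 211.64ms (2/7)
4. 1693.122ms @ 16/7 + 211.64ms (2/7)
5. 1904.762ms @ 18/7 + 211.64ms (2/7)
6. 2116.402ms @ 20/7 + 211.64ms (2/7)
7. 2328.042ms @ 22/7 + 211.64ms (2/7)
8. 2539.683ms @ 24/7 + 423.28ms (4/7)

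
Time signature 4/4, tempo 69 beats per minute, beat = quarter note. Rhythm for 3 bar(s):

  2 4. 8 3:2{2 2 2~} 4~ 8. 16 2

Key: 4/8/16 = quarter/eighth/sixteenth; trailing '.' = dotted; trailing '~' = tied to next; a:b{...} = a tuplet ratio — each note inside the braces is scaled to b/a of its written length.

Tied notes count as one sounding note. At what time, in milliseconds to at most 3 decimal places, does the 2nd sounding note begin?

1. 0.0ms @ 0 + 1739.13ms (2)
2. 1739.13ms @ 2 + 1304.348ms (3/2)
3. 3043.478ms @ 7/2 + 434.783ms (1/2)
4. 3478.261ms @ 4 + 1159.42ms (4/3)
5. 4637.681ms @ 16/3 + 1159.42ms (4/3)
6. 5797.101ms @ 20/3 + 2681.159ms (37/12)
7. 8478.261ms @ 39/4 + 217.391ms (1/4)
8. 8695.652ms @ 10 + 1739.13ms (2)

note 2 onset = 2b = 1739.13ms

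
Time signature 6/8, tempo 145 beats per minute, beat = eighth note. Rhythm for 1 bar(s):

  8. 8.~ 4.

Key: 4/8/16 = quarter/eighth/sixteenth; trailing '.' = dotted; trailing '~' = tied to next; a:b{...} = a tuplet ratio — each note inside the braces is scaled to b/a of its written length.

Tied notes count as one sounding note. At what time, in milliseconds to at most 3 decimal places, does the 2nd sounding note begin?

1. 0.0ms @ 0 + 620.69ms (3/2)
2. 620.69ms @ 3/2 + 1862.069ms (9/2)

note 2 onset = 3/2b = 620.69ms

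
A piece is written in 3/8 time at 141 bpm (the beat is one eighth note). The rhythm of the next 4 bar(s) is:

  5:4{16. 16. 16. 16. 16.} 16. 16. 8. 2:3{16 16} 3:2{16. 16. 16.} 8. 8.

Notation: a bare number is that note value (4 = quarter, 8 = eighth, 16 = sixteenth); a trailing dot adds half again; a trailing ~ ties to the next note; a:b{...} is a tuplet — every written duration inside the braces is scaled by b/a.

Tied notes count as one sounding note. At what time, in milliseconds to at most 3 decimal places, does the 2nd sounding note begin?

note 2 onset = 3/5b = 255.319ms

1. 0.0ms @ 0 + 255.319ms (3/5)
2. 255.319ms @ 3/5 + 255.319ms (3/5)
3. 510.638ms @ 6/5 + 255.319ms (3/5)
4. 765.957ms @ 9/5 + 255.319ms (3/5)
5. 1021.277ms @ 12/5 + 255.319ms (3/5)
6. 1276.596ms @ 3 + 319.149ms (3/4)
7. 1595.745ms @ 15/4 + 319.149ms (3/4)
8. 1914.894ms @ 9/2 + 638.298ms (3/2)
9. 2553.191ms @ 6 + 319.149ms (3/4)
10. 2872.34ms @ 27/4 + 319.149ms (3/4)
11. 3191.489ms @ 15/2 + 212.766ms (1/2)
12. 3404.255ms @ 8 + 212.766ms (1/2)
13. 3617.021ms @ 17/2 + 212.766ms (1/2)
14. 3829.787ms @ 9 + 638.298ms (3/2)
15. 4468.085ms @ 21/2 + 638.298ms (3/2)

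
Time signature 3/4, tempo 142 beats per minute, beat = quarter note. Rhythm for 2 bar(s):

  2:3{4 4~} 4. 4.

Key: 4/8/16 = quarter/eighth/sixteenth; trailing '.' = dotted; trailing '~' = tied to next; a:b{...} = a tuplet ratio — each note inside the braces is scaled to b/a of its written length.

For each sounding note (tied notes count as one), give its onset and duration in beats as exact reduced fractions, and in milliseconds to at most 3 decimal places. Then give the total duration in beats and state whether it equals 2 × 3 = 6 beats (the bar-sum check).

1) 0.0ms=0b +633.803ms=3/2b
2) 633.803ms=3/2b +1267.606ms=3b
3) 1901.408ms=9/2b +633.803ms=3/2b
Σ=6b of 6 (142bpm 3/4) — PASS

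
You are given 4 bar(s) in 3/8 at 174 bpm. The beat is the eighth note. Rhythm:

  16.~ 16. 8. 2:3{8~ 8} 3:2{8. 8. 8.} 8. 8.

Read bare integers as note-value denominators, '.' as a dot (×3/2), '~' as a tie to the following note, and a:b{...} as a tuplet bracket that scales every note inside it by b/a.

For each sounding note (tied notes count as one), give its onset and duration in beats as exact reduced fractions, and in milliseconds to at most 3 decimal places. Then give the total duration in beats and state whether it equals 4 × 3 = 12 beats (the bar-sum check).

1) 0.0ms=0b +517.241ms=3/2b
2) 517.241ms=3/2b +517.241ms=3/2b
3) 1034.483ms=3b +1034.483ms=3b
4) 2068.966ms=6b +344.828ms=1b
5) 2413.793ms=7b +344.828ms=1b
6) 2758.621ms=8b +344.828ms=1b
7) 3103.448ms=9b +517.241ms=3/2b
8) 3620.69ms=21/2b +517.241ms=3/2b
Σ=12b of 12 (174bpm 3/8) — PASS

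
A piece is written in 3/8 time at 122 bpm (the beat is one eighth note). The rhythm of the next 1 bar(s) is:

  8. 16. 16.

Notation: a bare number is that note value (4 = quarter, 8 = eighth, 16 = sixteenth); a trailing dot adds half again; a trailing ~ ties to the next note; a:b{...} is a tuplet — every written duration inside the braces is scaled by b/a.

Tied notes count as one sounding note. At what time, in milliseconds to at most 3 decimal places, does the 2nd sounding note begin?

1. 0.0ms @ 0 + 737.705ms (3/2)
2. 737.705ms @ 3/2 + 368.852ms (3/4)
3. 1106.557ms @ 9/4 + 368.852ms (3/4)

note 2 onset = 3/2b = 737.705ms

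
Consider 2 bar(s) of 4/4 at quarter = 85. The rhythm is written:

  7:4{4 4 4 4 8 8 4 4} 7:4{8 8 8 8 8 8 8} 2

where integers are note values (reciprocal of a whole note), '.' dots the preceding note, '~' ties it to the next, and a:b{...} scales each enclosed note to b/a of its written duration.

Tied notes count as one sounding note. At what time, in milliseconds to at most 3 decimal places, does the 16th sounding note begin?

note 16 onset = 6b = 4235.294ms

1. 0.0ms @ 0 + 403.361ms (4/7)
2. 403.361ms @ 4/7 + 403.361ms (4/7)
3. 806.723ms @ 8/7 + 403.361ms (4/7)
4. 1210.084ms @ 12/7 + 403.361ms (4/7)
5. 1613.445ms @ 16/7 + 201.681ms (2/7)
6. 1815.126ms @ 18/7 + 201.681ms (2/7)
7. 2016.807ms @ 20/7 + 403.361ms (4/7)
8. 2420.168ms @ 24/7 + 403.361ms (4/7)
9. 2823.529ms @ 4 + 201.681ms (2/7)
10. 3025.21ms @ 30/7 + 201.681ms (2/7)
11. 3226.891ms @ 32/7 + 201.681ms (2/7)
12. 3428.571ms @ 34/7 + 201.681ms (2/7)
13. 3630.252ms @ 36/7 + 201.681ms (2/7)
14. 3831.933ms @ 38/7 + 201.681ms (2/7)
15. 4033.613ms @ 40/7 + 201.681ms (2/7)
16. 4235.294ms @ 6 + 1411.765ms (2)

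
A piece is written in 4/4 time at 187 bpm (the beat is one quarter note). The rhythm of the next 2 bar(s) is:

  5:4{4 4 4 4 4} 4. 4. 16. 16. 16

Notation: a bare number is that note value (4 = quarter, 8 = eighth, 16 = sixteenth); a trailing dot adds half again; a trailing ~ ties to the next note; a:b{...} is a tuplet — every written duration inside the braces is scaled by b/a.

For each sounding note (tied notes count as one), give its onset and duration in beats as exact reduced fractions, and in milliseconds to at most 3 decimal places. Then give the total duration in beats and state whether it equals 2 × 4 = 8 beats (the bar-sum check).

1) 0.0ms=0b +256.684ms=4/5b
2) 256.684ms=4/5b +256.684ms=4/5b
3) 513.369ms=8/5b +256.684ms=4/5b
4) 770.053ms=12/5b +256.684ms=4/5b
5) 1026.738ms=16/5b +256.684ms=4/5b
6) 1283.422ms=4b +481.283ms=3/2b
7) 1764.706ms=11/2b +481.283ms=3/2b
8) 2245.989ms=7b +120.321ms=3/8b
9) 2366.31ms=59/8b +120.321ms=3/8b
10) 2486.631ms=31/4b +80.214ms=1/4b
Σ=8b of 8 (187bpm 4/4) — PASS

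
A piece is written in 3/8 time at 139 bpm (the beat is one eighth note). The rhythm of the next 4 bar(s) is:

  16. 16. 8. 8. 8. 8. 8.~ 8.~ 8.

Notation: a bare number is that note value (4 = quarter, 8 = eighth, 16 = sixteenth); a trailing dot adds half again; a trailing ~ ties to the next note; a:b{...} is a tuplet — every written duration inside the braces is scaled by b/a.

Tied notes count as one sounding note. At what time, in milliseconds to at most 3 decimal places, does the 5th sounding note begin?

1. 0.0ms @ 0 + 323.741ms (3/4)
2. 323.741ms @ 3/4 + 323.741ms (3/4)
3. 647.482ms @ 3/2 + 647.482ms (3/2)
4. 1294.964ms @ 3 + 647.482ms (3/2)
5. 1942.446ms @ 9/2 + 647.482ms (3/2)
6. 2589.928ms @ 6 + 647.482ms (3/2)
7. 3237.41ms @ 15/2 + 1942.446ms (9/2)

note 5 onset = 9/2b = 1942.446ms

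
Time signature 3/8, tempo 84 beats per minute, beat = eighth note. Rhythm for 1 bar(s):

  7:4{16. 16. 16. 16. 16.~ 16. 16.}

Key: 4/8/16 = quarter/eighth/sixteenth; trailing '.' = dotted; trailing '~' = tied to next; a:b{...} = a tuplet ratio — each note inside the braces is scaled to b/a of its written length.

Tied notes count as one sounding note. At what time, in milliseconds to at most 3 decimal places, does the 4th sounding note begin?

note 4 onset = 9/7b = 918.367ms

1. 0.0ms @ 0 + 306.122ms (3/7)
2. 306.122ms @ 3/7 + 306.122ms (3/7)
3. 612.245ms @ 6/7 + 306.122ms (3/7)
4. 918.367ms @ 9/7 + 306.122ms (3/7)
5. 1224.49ms @ 12/7 + 612.245ms (6/7)
6. 1836.735ms @ 18/7 + 306.122ms (3/7)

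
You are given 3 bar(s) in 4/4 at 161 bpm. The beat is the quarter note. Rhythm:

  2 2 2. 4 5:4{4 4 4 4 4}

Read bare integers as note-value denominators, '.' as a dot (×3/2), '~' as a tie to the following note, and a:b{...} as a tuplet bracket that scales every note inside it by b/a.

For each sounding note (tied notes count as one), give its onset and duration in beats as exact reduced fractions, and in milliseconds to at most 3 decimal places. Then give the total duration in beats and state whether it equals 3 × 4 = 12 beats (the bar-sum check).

1) 0.0ms=0b +745.342ms=2b
2) 745.342ms=2b +745.342ms=2b
3) 1490.683ms=4b +1118.012ms=3b
4) 2608.696ms=7b +372.671ms=1b
5) 2981.366ms=8b +298.137ms=4/5b
6) 3279.503ms=44/5b +298.137ms=4/5b
7) 3577.64ms=48/5b +298.137ms=4/5b
8) 3875.776ms=52/5b +298.137ms=4/5b
9) 4173.913ms=56/5b +298.137ms=4/5b
Σ=12b of 12 (161bpm 4/4) — PASS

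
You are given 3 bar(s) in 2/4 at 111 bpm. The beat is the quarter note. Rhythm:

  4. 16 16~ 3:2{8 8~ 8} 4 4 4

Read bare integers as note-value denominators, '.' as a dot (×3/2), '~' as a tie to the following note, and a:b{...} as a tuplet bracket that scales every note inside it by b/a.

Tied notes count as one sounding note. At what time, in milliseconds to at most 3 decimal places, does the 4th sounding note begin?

note 4 onset = 7/3b = 1261.261ms

1. 0.0ms @ 0 + 810.811ms (3/2)
2. 810.811ms @ 3/2 + 135.135ms (1/4)
3. 945.946ms @ 7/4 + 315.315ms (7/12)
4. 1261.261ms @ 7/3 + 360.36ms (2/3)
5. 1621.622ms @ 3 + 540.541ms (1)
6. 2162.162ms @ 4 + 540.541ms (1)
7. 2702.703ms @ 5 + 540.541ms (1)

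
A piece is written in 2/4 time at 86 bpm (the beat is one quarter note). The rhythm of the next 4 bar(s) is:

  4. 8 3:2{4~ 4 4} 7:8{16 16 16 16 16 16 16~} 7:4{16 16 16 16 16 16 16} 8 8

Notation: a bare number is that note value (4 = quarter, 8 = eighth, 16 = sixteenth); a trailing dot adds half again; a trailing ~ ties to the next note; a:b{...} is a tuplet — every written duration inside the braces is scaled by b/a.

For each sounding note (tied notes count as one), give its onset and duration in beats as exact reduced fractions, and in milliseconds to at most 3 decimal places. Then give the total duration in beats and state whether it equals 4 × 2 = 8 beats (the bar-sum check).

1) 0.0ms=0b +1046.512ms=3/2b
2) 1046.512ms=3/2b +348.837ms=1/2b
3) 1395.349ms=2b +930.233ms=4/3b
4) 2325.581ms=10/3b +465.116ms=2/3b
5) 2790.698ms=4b +199.336ms=2/7b
6) 2990.033ms=30/7b +199.336ms=2/7b
7) 3189.369ms=32/7b +199.336ms=2/7b
8) 3388.704ms=34/7b +199.336ms=2/7b
9) 3588.04ms=36/7b +199.336ms=2/7b
10) 3787.375ms=38/7b +199.336ms=2/7b
11) 3986.711ms=40/7b +299.003ms=3/7b
12) 4285.714ms=43/7b +99.668ms=1/7b
13) 4385.382ms=44/7b +99.668ms=1/7b
14) 4485.05ms=45/7b +99.668ms=1/7b
15) 4584.718ms=46/7b +99.668ms=1/7b
16) 4684.385ms=47/7b +99.668ms=1/7b
17) 4784.053ms=48/7b +99.668ms=1/7b
18) 4883.721ms=7b +348.837ms=1/2b
19) 5232.558ms=15/2b +348.837ms=1/2b
Σ=8b of 8 (86bpm 2/4) — PASS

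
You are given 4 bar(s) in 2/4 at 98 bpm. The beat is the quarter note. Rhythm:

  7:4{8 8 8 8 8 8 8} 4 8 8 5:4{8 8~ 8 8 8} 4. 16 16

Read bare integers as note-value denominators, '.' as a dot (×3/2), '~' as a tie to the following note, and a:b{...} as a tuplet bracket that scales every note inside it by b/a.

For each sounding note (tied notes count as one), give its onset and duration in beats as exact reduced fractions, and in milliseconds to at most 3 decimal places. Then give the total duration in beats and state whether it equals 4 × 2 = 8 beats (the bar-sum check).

1) 0.0ms=0b +174.927ms=2/7b
2) 174.927ms=2/7b +174.927ms=2/7b
3) 349.854ms=4/7b +174.927ms=2/7b
4) 524.781ms=6/7b +174.927ms=2/7b
5) 699.708ms=8/7b +174.927ms=2/7b
6) 874.636ms=10/7b +174.927ms=2/7b
7) 1049.563ms=12/7b +174.927ms=2/7b
8) 1224.49ms=2b +612.245ms=1b
9) 1836.735ms=3b +306.122ms=1/2b
10) 2142.857ms=7/2b +306.122ms=1/2b
11) 2448.98ms=4b +244.898ms=2/5b
12) 2693.878ms=22/5b +489.796ms=4/5b
13) 3183.673ms=26/5b +244.898ms=2/5b
14) 3428.571ms=28/5b +244.898ms=2/5b
15) 3673.469ms=6b +918.367ms=3/2b
16) 4591.837ms=15/2b +153.061ms=1/4b
17) 4744.898ms=31/4b +153.061ms=1/4b
Σ=8b of 8 (98bpm 2/4) — PASS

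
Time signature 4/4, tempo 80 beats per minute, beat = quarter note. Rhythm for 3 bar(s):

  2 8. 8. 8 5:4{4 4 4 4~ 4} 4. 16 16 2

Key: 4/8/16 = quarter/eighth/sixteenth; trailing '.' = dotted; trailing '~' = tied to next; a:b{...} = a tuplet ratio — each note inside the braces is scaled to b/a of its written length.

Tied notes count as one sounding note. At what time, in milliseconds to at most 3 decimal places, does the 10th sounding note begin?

1. 0.0ms @ 0 + 1500.0ms (2)
2. 1500.0ms @ 2 + 562.5ms (3/4)
3. 2062.5ms @ 11/4 + 562.5ms (3/4)
4. 2625.0ms @ 7/2 + 375.0ms (1/2)
5. 3000.0ms @ 4 + 600.0ms (4/5)
6. 3600.0ms @ 24/5 + 600.0ms (4/5)
7. 4200.0ms @ 28/5 + 600.0ms (4/5)
8. 4800.0ms @ 32/5 + 1200.0ms (8/5)
9. 6000.0ms @ 8 + 1125.0ms (3/2)
10. 7125.0ms @ 19/2 + 187.5ms (1/4)
11. 7312.5ms @ 39/4 + 187.5ms (1/4)
12. 7500.0ms @ 10 + 1500.0ms (2)

note 10 onset = 19/2b = 7125.0ms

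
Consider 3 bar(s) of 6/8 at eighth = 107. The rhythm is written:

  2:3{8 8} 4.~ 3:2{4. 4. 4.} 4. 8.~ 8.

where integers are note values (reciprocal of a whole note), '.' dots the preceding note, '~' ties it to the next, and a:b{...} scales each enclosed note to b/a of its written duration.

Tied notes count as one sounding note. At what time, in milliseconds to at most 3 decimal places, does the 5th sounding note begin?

1. 0.0ms @ 0 + 841.121ms (3/2)
2. 841.121ms @ 3/2 + 841.121ms (3/2)
3. 1682.243ms @ 3 + 2803.738ms (5)
4. 4485.981ms @ 8 + 1121.495ms (2)
5. 5607.477ms @ 10 + 1121.495ms (2)
6. 6728.972ms @ 12 + 1682.243ms (3)
7. 8411.215ms @ 15 + 1682.243ms (3)

note 5 onset = 10b = 5607.477ms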